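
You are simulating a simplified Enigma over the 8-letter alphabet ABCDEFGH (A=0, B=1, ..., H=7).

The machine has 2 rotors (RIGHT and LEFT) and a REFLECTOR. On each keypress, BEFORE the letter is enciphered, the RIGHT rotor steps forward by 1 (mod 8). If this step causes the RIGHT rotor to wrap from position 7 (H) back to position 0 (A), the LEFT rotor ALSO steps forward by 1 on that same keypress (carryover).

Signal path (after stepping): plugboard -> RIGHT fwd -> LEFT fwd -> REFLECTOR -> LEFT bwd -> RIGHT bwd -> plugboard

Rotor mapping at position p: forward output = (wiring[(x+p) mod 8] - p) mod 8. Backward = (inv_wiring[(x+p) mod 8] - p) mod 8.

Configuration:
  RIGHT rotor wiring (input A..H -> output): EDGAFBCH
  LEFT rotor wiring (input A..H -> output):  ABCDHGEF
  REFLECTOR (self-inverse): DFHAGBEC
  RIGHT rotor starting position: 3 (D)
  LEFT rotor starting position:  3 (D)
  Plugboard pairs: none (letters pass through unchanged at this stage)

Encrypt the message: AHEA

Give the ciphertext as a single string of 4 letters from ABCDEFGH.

Char 1 ('A'): step: R->4, L=3; A->plug->A->R->B->L->E->refl->G->L'->G->R'->C->plug->C
Char 2 ('H'): step: R->5, L=3; H->plug->H->R->A->L->A->refl->D->L'->C->R'->C->plug->C
Char 3 ('E'): step: R->6, L=3; E->plug->E->R->A->L->A->refl->D->L'->C->R'->F->plug->F
Char 4 ('A'): step: R->7, L=3; A->plug->A->R->A->L->A->refl->D->L'->C->R'->G->plug->G

Answer: CCFG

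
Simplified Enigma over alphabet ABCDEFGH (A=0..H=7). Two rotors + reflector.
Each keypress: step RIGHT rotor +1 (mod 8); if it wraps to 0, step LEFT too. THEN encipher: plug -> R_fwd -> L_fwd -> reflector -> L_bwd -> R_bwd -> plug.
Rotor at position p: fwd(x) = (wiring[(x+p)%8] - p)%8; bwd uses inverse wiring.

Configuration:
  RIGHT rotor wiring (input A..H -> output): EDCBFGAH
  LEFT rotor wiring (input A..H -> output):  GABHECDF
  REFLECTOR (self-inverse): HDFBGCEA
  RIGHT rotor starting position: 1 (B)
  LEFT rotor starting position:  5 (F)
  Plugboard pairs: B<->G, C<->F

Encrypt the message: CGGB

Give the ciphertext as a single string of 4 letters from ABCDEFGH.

Answer: HHCG

Derivation:
Char 1 ('C'): step: R->2, L=5; C->plug->F->R->F->L->E->refl->G->L'->B->R'->H->plug->H
Char 2 ('G'): step: R->3, L=5; G->plug->B->R->C->L->A->refl->H->L'->H->R'->H->plug->H
Char 3 ('G'): step: R->4, L=5; G->plug->B->R->C->L->A->refl->H->L'->H->R'->F->plug->C
Char 4 ('B'): step: R->5, L=5; B->plug->G->R->E->L->D->refl->B->L'->D->R'->B->plug->G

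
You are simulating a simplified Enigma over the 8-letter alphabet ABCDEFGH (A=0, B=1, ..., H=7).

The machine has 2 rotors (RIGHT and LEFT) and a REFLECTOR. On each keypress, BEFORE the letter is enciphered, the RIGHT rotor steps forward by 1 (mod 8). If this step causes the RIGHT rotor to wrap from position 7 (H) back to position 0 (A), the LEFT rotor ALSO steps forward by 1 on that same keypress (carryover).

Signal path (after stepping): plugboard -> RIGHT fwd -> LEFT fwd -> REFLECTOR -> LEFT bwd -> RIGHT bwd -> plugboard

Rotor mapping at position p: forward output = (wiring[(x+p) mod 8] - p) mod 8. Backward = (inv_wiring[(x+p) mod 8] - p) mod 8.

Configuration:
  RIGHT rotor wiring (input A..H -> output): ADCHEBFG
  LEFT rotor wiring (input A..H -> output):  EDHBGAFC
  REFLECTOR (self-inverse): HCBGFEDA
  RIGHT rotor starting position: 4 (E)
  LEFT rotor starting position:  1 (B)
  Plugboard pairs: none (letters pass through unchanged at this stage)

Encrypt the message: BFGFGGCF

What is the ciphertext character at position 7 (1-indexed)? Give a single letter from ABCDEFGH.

Char 1 ('B'): step: R->5, L=1; B->plug->B->R->A->L->C->refl->B->L'->G->R'->E->plug->E
Char 2 ('F'): step: R->6, L=1; F->plug->F->R->B->L->G->refl->D->L'->H->R'->A->plug->A
Char 3 ('G'): step: R->7, L=1; G->plug->G->R->C->L->A->refl->H->L'->E->R'->C->plug->C
Char 4 ('F'): step: R->0, L->2 (L advanced); F->plug->F->R->B->L->H->refl->A->L'->F->R'->G->plug->G
Char 5 ('G'): step: R->1, L=2; G->plug->G->R->F->L->A->refl->H->L'->B->R'->B->plug->B
Char 6 ('G'): step: R->2, L=2; G->plug->G->R->G->L->C->refl->B->L'->H->R'->D->plug->D
Char 7 ('C'): step: R->3, L=2; C->plug->C->R->G->L->C->refl->B->L'->H->R'->H->plug->H

H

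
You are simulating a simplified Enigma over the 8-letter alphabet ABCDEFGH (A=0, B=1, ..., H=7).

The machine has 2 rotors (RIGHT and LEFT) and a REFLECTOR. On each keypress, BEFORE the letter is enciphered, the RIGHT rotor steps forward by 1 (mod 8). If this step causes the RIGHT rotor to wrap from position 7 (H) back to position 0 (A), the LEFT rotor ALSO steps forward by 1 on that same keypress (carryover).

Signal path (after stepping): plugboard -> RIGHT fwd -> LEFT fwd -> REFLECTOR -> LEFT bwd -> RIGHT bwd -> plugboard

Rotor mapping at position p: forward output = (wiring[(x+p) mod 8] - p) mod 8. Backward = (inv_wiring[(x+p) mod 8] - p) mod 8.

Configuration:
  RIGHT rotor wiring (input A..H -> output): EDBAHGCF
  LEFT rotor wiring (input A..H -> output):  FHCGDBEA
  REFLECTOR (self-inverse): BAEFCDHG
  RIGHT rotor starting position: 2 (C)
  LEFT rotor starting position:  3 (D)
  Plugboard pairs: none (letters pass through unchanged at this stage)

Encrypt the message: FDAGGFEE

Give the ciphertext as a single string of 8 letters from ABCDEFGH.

Char 1 ('F'): step: R->3, L=3; F->plug->F->R->B->L->A->refl->B->L'->D->R'->C->plug->C
Char 2 ('D'): step: R->4, L=3; D->plug->D->R->B->L->A->refl->B->L'->D->R'->A->plug->A
Char 3 ('A'): step: R->5, L=3; A->plug->A->R->B->L->A->refl->B->L'->D->R'->G->plug->G
Char 4 ('G'): step: R->6, L=3; G->plug->G->R->B->L->A->refl->B->L'->D->R'->E->plug->E
Char 5 ('G'): step: R->7, L=3; G->plug->G->R->H->L->H->refl->G->L'->C->R'->D->plug->D
Char 6 ('F'): step: R->0, L->4 (L advanced); F->plug->F->R->G->L->G->refl->H->L'->A->R'->D->plug->D
Char 7 ('E'): step: R->1, L=4; E->plug->E->R->F->L->D->refl->F->L'->B->R'->F->plug->F
Char 8 ('E'): step: R->2, L=4; E->plug->E->R->A->L->H->refl->G->L'->G->R'->B->plug->B

Answer: CAGEDDFB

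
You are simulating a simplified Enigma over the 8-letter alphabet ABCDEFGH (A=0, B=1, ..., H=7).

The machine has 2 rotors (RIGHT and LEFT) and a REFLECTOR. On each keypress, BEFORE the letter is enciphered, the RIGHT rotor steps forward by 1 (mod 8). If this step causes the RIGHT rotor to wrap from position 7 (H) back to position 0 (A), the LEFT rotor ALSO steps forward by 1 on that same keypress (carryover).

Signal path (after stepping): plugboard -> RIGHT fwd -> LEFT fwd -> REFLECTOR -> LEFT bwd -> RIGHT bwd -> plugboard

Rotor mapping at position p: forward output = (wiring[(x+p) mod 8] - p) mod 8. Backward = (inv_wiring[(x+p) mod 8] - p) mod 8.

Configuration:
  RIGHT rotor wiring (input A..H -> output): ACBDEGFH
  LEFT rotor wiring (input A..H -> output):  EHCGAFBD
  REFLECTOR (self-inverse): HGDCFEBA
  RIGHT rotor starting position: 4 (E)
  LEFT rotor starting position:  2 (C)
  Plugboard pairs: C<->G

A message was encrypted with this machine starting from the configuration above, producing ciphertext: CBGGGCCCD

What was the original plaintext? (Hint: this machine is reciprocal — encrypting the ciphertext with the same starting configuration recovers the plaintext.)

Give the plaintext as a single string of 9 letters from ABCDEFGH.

Answer: DAHFBBEDE

Derivation:
Char 1 ('C'): step: R->5, L=2; C->plug->G->R->G->L->C->refl->D->L'->D->R'->D->plug->D
Char 2 ('B'): step: R->6, L=2; B->plug->B->R->B->L->E->refl->F->L'->H->R'->A->plug->A
Char 3 ('G'): step: R->7, L=2; G->plug->C->R->D->L->D->refl->C->L'->G->R'->H->plug->H
Char 4 ('G'): step: R->0, L->3 (L advanced); G->plug->C->R->B->L->F->refl->E->L'->G->R'->F->plug->F
Char 5 ('G'): step: R->1, L=3; G->plug->C->R->C->L->C->refl->D->L'->A->R'->B->plug->B
Char 6 ('C'): step: R->2, L=3; C->plug->G->R->G->L->E->refl->F->L'->B->R'->B->plug->B
Char 7 ('C'): step: R->3, L=3; C->plug->G->R->H->L->H->refl->A->L'->E->R'->E->plug->E
Char 8 ('C'): step: R->4, L=3; C->plug->G->R->F->L->B->refl->G->L'->D->R'->D->plug->D
Char 9 ('D'): step: R->5, L=3; D->plug->D->R->D->L->G->refl->B->L'->F->R'->E->plug->E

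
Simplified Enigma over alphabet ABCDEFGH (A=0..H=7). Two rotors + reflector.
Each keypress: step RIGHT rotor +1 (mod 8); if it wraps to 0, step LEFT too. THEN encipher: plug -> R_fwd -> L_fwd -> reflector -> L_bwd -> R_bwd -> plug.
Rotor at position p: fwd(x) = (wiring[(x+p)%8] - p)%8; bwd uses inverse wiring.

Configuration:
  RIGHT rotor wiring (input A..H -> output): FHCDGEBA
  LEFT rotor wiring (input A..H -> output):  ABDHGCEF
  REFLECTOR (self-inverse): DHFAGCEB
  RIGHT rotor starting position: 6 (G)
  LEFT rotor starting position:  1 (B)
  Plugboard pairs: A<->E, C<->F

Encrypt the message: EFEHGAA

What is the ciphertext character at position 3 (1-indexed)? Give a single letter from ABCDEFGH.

Char 1 ('E'): step: R->7, L=1; E->plug->A->R->B->L->C->refl->F->L'->D->R'->D->plug->D
Char 2 ('F'): step: R->0, L->2 (L advanced); F->plug->C->R->C->L->E->refl->G->L'->G->R'->E->plug->A
Char 3 ('E'): step: R->1, L=2; E->plug->A->R->G->L->G->refl->E->L'->C->R'->C->plug->F

F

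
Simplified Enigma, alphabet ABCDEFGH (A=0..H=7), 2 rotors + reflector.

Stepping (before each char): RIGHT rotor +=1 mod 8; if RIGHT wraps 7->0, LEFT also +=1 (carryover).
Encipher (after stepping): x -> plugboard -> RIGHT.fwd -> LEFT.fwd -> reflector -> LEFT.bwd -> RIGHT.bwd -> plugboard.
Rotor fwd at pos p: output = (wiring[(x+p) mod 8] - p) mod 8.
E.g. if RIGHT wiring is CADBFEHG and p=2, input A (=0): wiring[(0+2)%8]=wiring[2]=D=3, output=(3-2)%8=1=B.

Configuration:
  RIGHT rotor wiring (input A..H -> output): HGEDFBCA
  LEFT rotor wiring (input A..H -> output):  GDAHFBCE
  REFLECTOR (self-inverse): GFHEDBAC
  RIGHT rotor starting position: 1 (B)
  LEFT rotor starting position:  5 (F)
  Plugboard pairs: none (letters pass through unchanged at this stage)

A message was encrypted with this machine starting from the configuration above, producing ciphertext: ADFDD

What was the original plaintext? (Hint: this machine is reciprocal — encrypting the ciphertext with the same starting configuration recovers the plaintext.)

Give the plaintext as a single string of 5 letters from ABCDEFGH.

Char 1 ('A'): step: R->2, L=5; A->plug->A->R->C->L->H->refl->C->L'->G->R'->F->plug->F
Char 2 ('D'): step: R->3, L=5; D->plug->D->R->H->L->A->refl->G->L'->E->R'->F->plug->F
Char 3 ('F'): step: R->4, L=5; F->plug->F->R->C->L->H->refl->C->L'->G->R'->C->plug->C
Char 4 ('D'): step: R->5, L=5; D->plug->D->R->C->L->H->refl->C->L'->G->R'->G->plug->G
Char 5 ('D'): step: R->6, L=5; D->plug->D->R->A->L->E->refl->D->L'->F->R'->F->plug->F

Answer: FFCGF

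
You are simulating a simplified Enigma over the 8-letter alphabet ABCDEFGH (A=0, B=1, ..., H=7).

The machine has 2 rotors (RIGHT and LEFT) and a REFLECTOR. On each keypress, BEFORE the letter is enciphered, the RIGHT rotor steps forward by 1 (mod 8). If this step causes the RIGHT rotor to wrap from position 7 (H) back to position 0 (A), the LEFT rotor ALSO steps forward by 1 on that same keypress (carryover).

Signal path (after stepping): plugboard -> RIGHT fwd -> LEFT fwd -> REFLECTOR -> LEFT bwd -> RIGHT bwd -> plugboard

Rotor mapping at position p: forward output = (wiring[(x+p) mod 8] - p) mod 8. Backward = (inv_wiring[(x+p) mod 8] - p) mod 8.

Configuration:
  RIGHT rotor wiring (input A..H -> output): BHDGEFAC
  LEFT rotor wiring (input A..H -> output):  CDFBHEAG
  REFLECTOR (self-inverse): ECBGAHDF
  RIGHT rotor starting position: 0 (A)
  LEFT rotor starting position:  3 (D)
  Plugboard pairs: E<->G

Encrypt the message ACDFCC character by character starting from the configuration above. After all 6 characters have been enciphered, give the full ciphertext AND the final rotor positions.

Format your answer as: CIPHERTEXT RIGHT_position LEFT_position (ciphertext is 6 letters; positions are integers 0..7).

Answer: EEAGBG 6 3

Derivation:
Char 1 ('A'): step: R->1, L=3; A->plug->A->R->G->L->A->refl->E->L'->B->R'->G->plug->E
Char 2 ('C'): step: R->2, L=3; C->plug->C->R->C->L->B->refl->C->L'->H->R'->G->plug->E
Char 3 ('D'): step: R->3, L=3; D->plug->D->R->F->L->H->refl->F->L'->D->R'->A->plug->A
Char 4 ('F'): step: R->4, L=3; F->plug->F->R->D->L->F->refl->H->L'->F->R'->E->plug->G
Char 5 ('C'): step: R->5, L=3; C->plug->C->R->F->L->H->refl->F->L'->D->R'->B->plug->B
Char 6 ('C'): step: R->6, L=3; C->plug->C->R->D->L->F->refl->H->L'->F->R'->E->plug->G
Final: ciphertext=EEAGBG, RIGHT=6, LEFT=3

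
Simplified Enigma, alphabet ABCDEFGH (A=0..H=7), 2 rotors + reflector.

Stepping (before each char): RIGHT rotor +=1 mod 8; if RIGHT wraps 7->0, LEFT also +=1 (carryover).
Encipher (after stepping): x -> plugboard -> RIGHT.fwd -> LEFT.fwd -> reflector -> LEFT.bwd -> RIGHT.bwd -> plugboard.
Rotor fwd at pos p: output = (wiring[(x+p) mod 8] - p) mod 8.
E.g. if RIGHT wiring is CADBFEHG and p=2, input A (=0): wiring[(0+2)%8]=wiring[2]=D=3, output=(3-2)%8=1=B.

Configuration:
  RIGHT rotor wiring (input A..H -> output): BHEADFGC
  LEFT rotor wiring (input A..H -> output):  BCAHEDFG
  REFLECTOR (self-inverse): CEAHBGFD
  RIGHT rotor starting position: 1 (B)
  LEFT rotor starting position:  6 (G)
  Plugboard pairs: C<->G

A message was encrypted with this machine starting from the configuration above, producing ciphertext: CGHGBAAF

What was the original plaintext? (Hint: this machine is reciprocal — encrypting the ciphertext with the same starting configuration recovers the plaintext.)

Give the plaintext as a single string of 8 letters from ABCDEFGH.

Answer: BBBCDDGG

Derivation:
Char 1 ('C'): step: R->2, L=6; C->plug->G->R->H->L->F->refl->G->L'->G->R'->B->plug->B
Char 2 ('G'): step: R->3, L=6; G->plug->C->R->C->L->D->refl->H->L'->A->R'->B->plug->B
Char 3 ('H'): step: R->4, L=6; H->plug->H->R->E->L->C->refl->A->L'->B->R'->B->plug->B
Char 4 ('G'): step: R->5, L=6; G->plug->C->R->F->L->B->refl->E->L'->D->R'->G->plug->C
Char 5 ('B'): step: R->6, L=6; B->plug->B->R->E->L->C->refl->A->L'->B->R'->D->plug->D
Char 6 ('A'): step: R->7, L=6; A->plug->A->R->D->L->E->refl->B->L'->F->R'->D->plug->D
Char 7 ('A'): step: R->0, L->7 (L advanced); A->plug->A->R->B->L->C->refl->A->L'->E->R'->C->plug->G
Char 8 ('F'): step: R->1, L=7; F->plug->F->R->F->L->F->refl->G->L'->H->R'->C->plug->G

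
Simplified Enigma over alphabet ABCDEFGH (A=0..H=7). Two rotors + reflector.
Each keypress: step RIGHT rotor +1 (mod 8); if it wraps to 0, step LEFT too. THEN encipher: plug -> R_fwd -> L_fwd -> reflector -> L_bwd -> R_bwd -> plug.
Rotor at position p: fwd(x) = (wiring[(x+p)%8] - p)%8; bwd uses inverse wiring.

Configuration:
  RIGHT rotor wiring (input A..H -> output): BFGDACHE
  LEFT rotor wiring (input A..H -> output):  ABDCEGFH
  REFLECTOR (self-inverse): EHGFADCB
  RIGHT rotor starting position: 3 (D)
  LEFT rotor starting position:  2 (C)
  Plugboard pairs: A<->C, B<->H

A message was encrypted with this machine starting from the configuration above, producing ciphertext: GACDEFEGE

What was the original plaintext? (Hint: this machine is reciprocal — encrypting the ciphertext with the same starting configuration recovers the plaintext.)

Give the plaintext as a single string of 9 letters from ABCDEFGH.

Char 1 ('G'): step: R->4, L=2; G->plug->G->R->C->L->C->refl->G->L'->G->R'->B->plug->H
Char 2 ('A'): step: R->5, L=2; A->plug->C->R->H->L->H->refl->B->L'->A->R'->E->plug->E
Char 3 ('C'): step: R->6, L=2; C->plug->A->R->B->L->A->refl->E->L'->D->R'->C->plug->A
Char 4 ('D'): step: R->7, L=2; D->plug->D->R->H->L->H->refl->B->L'->A->R'->H->plug->B
Char 5 ('E'): step: R->0, L->3 (L advanced); E->plug->E->R->A->L->H->refl->B->L'->B->R'->A->plug->C
Char 6 ('F'): step: R->1, L=3; F->plug->F->R->G->L->G->refl->C->L'->D->R'->G->plug->G
Char 7 ('E'): step: R->2, L=3; E->plug->E->R->F->L->F->refl->D->L'->C->R'->F->plug->F
Char 8 ('G'): step: R->3, L=3; G->plug->G->R->C->L->D->refl->F->L'->F->R'->B->plug->H
Char 9 ('E'): step: R->4, L=3; E->plug->E->R->F->L->F->refl->D->L'->C->R'->G->plug->G

Answer: HEABCGFHG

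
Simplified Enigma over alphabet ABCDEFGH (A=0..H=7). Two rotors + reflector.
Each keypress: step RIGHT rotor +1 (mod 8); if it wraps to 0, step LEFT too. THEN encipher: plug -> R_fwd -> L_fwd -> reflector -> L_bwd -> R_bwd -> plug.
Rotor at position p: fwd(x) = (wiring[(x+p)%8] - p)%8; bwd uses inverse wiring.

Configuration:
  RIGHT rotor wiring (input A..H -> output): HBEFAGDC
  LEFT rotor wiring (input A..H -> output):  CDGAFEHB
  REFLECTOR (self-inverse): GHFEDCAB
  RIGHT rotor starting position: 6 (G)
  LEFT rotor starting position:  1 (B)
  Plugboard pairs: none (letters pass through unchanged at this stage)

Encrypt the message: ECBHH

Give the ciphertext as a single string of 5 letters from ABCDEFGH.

Char 1 ('E'): step: R->7, L=1; E->plug->E->R->G->L->A->refl->G->L'->F->R'->D->plug->D
Char 2 ('C'): step: R->0, L->2 (L advanced); C->plug->C->R->E->L->F->refl->C->L'->D->R'->G->plug->G
Char 3 ('B'): step: R->1, L=2; B->plug->B->R->D->L->C->refl->F->L'->E->R'->C->plug->C
Char 4 ('H'): step: R->2, L=2; H->plug->H->R->H->L->B->refl->H->L'->F->R'->G->plug->G
Char 5 ('H'): step: R->3, L=2; H->plug->H->R->B->L->G->refl->A->L'->G->R'->G->plug->G

Answer: DGCGG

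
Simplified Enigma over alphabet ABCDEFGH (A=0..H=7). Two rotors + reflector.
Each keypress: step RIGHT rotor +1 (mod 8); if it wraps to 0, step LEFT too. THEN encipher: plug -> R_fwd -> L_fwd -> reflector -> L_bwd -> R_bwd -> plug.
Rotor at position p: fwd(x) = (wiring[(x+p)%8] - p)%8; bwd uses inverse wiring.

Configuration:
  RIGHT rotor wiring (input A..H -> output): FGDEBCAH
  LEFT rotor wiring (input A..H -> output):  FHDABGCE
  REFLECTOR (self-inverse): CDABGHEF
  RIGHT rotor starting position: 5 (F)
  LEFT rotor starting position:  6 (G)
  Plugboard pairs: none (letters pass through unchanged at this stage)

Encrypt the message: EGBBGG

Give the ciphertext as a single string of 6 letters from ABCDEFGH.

Char 1 ('E'): step: R->6, L=6; E->plug->E->R->F->L->C->refl->A->L'->H->R'->C->plug->C
Char 2 ('G'): step: R->7, L=6; G->plug->G->R->D->L->B->refl->D->L'->G->R'->B->plug->B
Char 3 ('B'): step: R->0, L->7 (L advanced); B->plug->B->R->G->L->H->refl->F->L'->A->R'->G->plug->G
Char 4 ('B'): step: R->1, L=7; B->plug->B->R->C->L->A->refl->C->L'->F->R'->A->plug->A
Char 5 ('G'): step: R->2, L=7; G->plug->G->R->D->L->E->refl->G->L'->B->R'->A->plug->A
Char 6 ('G'): step: R->3, L=7; G->plug->G->R->D->L->E->refl->G->L'->B->R'->A->plug->A

Answer: CBGAAA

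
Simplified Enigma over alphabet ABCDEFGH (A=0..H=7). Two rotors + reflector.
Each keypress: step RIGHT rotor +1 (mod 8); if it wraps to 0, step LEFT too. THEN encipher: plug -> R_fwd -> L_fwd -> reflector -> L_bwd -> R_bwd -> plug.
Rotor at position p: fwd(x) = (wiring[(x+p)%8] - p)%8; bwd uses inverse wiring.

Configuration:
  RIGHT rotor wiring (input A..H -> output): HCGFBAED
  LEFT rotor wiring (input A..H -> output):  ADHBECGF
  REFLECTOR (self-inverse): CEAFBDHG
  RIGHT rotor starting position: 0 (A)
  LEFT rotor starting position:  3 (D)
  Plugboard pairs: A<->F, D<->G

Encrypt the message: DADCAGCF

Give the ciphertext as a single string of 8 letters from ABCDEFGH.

Char 1 ('D'): step: R->1, L=3; D->plug->G->R->C->L->H->refl->G->L'->A->R'->D->plug->G
Char 2 ('A'): step: R->2, L=3; A->plug->F->R->B->L->B->refl->E->L'->H->R'->C->plug->C
Char 3 ('D'): step: R->3, L=3; D->plug->G->R->H->L->E->refl->B->L'->B->R'->D->plug->G
Char 4 ('C'): step: R->4, L=3; C->plug->C->R->A->L->G->refl->H->L'->C->R'->G->plug->D
Char 5 ('A'): step: R->5, L=3; A->plug->F->R->B->L->B->refl->E->L'->H->R'->B->plug->B
Char 6 ('G'): step: R->6, L=3; G->plug->D->R->E->L->C->refl->A->L'->G->R'->A->plug->F
Char 7 ('C'): step: R->7, L=3; C->plug->C->R->D->L->D->refl->F->L'->F->R'->H->plug->H
Char 8 ('F'): step: R->0, L->4 (L advanced); F->plug->A->R->H->L->F->refl->D->L'->G->R'->C->plug->C

Answer: GCGDBFHC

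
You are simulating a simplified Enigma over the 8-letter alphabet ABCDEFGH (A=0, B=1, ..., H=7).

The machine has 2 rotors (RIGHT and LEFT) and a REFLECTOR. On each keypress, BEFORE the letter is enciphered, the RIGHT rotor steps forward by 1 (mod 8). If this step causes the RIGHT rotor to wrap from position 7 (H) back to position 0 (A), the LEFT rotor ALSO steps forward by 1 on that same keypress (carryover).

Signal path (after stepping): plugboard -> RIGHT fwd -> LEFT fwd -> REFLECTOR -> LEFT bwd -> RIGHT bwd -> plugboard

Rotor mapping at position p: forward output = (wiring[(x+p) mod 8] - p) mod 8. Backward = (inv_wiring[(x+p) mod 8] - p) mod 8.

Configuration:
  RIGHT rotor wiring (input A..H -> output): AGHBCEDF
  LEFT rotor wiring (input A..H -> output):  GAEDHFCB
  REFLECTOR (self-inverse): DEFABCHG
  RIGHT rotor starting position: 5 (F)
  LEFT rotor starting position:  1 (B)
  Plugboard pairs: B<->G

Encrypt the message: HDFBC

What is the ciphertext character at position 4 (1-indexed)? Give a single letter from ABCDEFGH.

Char 1 ('H'): step: R->6, L=1; H->plug->H->R->G->L->A->refl->D->L'->B->R'->E->plug->E
Char 2 ('D'): step: R->7, L=1; D->plug->D->R->A->L->H->refl->G->L'->D->R'->F->plug->F
Char 3 ('F'): step: R->0, L->2 (L advanced); F->plug->F->R->E->L->A->refl->D->L'->D->R'->G->plug->B
Char 4 ('B'): step: R->1, L=2; B->plug->G->R->E->L->A->refl->D->L'->D->R'->E->plug->E

E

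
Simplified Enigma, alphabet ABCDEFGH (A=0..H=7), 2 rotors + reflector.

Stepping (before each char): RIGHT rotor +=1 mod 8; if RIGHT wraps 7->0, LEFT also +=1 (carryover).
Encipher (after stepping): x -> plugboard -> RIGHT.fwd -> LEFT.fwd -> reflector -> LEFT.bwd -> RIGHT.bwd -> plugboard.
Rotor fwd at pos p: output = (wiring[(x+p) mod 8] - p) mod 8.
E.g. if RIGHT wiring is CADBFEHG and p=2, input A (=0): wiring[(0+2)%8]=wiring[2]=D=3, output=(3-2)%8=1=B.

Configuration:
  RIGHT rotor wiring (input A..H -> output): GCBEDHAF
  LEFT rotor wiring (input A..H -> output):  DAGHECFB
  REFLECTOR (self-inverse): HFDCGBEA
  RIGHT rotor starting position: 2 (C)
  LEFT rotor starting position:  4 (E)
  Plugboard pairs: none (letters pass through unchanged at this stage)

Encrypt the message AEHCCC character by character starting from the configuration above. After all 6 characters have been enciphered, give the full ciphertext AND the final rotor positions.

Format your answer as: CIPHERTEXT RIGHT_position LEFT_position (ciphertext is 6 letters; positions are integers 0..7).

Answer: DBGDDF 0 5

Derivation:
Char 1 ('A'): step: R->3, L=4; A->plug->A->R->B->L->G->refl->E->L'->F->R'->D->plug->D
Char 2 ('E'): step: R->4, L=4; E->plug->E->R->C->L->B->refl->F->L'->D->R'->B->plug->B
Char 3 ('H'): step: R->5, L=4; H->plug->H->R->G->L->C->refl->D->L'->H->R'->G->plug->G
Char 4 ('C'): step: R->6, L=4; C->plug->C->R->A->L->A->refl->H->L'->E->R'->D->plug->D
Char 5 ('C'): step: R->7, L=4; C->plug->C->R->D->L->F->refl->B->L'->C->R'->D->plug->D
Char 6 ('C'): step: R->0, L->5 (L advanced); C->plug->C->R->B->L->A->refl->H->L'->H->R'->F->plug->F
Final: ciphertext=DBGDDF, RIGHT=0, LEFT=5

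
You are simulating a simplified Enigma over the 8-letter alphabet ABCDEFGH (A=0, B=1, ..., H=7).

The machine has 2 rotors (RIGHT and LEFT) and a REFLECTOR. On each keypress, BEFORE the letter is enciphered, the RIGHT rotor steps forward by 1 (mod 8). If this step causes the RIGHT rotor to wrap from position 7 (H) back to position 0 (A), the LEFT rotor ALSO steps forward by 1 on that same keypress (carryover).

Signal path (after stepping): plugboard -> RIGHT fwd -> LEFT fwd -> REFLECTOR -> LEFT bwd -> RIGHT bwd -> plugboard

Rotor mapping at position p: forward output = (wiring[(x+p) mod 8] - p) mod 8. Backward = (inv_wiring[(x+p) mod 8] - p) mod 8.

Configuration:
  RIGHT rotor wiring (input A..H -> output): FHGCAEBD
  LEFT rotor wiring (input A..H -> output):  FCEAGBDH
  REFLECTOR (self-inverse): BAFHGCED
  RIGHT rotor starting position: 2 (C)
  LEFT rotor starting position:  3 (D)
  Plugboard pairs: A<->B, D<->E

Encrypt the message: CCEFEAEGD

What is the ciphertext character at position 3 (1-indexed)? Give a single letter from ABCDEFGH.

Char 1 ('C'): step: R->3, L=3; C->plug->C->R->B->L->D->refl->H->L'->G->R'->D->plug->E
Char 2 ('C'): step: R->4, L=3; C->plug->C->R->F->L->C->refl->F->L'->A->R'->B->plug->A
Char 3 ('E'): step: R->5, L=3; E->plug->D->R->A->L->F->refl->C->L'->F->R'->G->plug->G

G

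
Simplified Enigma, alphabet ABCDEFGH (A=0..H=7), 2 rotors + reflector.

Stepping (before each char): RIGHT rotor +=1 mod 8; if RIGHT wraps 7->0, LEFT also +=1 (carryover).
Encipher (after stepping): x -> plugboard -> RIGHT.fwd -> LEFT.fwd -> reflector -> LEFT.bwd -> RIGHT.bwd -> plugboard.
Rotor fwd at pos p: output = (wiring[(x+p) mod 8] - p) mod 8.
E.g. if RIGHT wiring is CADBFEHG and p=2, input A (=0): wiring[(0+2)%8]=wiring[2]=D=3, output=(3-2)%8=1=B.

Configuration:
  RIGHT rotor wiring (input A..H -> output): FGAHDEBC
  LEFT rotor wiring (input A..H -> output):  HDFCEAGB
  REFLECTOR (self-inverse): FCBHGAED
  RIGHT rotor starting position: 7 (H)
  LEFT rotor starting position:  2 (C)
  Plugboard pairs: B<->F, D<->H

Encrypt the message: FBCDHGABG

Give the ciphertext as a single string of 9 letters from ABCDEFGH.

Char 1 ('F'): step: R->0, L->3 (L advanced); F->plug->B->R->G->L->A->refl->F->L'->C->R'->H->plug->D
Char 2 ('B'): step: R->1, L=3; B->plug->F->R->A->L->H->refl->D->L'->D->R'->E->plug->E
Char 3 ('C'): step: R->2, L=3; C->plug->C->R->B->L->B->refl->C->L'->H->R'->E->plug->E
Char 4 ('D'): step: R->3, L=3; D->plug->H->R->F->L->E->refl->G->L'->E->R'->A->plug->A
Char 5 ('H'): step: R->4, L=3; H->plug->D->R->G->L->A->refl->F->L'->C->R'->F->plug->B
Char 6 ('G'): step: R->5, L=3; G->plug->G->R->C->L->F->refl->A->L'->G->R'->H->plug->D
Char 7 ('A'): step: R->6, L=3; A->plug->A->R->D->L->D->refl->H->L'->A->R'->D->plug->H
Char 8 ('B'): step: R->7, L=3; B->plug->F->R->E->L->G->refl->E->L'->F->R'->G->plug->G
Char 9 ('G'): step: R->0, L->4 (L advanced); G->plug->G->R->B->L->E->refl->G->L'->H->R'->D->plug->H

Answer: DEEABDHGH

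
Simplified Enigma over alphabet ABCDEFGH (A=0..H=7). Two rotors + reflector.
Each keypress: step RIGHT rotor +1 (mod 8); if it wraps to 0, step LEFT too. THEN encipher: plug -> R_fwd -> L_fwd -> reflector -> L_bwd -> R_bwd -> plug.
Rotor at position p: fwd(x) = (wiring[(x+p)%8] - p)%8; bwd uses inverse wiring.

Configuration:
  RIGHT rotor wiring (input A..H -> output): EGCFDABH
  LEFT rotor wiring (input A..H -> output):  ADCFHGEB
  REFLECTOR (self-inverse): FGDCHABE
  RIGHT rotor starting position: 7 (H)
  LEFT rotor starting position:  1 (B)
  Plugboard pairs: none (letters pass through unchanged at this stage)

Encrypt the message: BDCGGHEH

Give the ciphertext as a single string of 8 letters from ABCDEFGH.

Char 1 ('B'): step: R->0, L->2 (L advanced); B->plug->B->R->G->L->G->refl->B->L'->H->R'->H->plug->H
Char 2 ('D'): step: R->1, L=2; D->plug->D->R->C->L->F->refl->A->L'->A->R'->F->plug->F
Char 3 ('C'): step: R->2, L=2; C->plug->C->R->B->L->D->refl->C->L'->E->R'->H->plug->H
Char 4 ('G'): step: R->3, L=2; G->plug->G->R->D->L->E->refl->H->L'->F->R'->C->plug->C
Char 5 ('G'): step: R->4, L=2; G->plug->G->R->G->L->G->refl->B->L'->H->R'->A->plug->A
Char 6 ('H'): step: R->5, L=2; H->plug->H->R->G->L->G->refl->B->L'->H->R'->D->plug->D
Char 7 ('E'): step: R->6, L=2; E->plug->E->R->E->L->C->refl->D->L'->B->R'->B->plug->B
Char 8 ('H'): step: R->7, L=2; H->plug->H->R->C->L->F->refl->A->L'->A->R'->A->plug->A

Answer: HFHCADBA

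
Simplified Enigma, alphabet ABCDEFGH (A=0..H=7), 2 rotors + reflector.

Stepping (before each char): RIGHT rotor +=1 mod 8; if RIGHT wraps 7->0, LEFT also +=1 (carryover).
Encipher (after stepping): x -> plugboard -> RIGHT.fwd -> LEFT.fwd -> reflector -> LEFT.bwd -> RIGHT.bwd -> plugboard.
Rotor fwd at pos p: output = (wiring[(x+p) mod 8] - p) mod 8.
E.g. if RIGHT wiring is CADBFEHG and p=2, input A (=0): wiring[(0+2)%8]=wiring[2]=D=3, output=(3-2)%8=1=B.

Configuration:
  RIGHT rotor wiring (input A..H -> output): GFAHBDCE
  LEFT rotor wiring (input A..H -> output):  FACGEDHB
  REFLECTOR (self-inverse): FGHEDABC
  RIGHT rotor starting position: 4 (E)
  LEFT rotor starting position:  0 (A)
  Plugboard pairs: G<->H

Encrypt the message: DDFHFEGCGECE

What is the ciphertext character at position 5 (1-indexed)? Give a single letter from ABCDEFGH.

Char 1 ('D'): step: R->5, L=0; D->plug->D->R->B->L->A->refl->F->L'->A->R'->E->plug->E
Char 2 ('D'): step: R->6, L=0; D->plug->D->R->H->L->B->refl->G->L'->D->R'->G->plug->H
Char 3 ('F'): step: R->7, L=0; F->plug->F->R->C->L->C->refl->H->L'->G->R'->C->plug->C
Char 4 ('H'): step: R->0, L->1 (L advanced); H->plug->G->R->C->L->F->refl->A->L'->G->R'->A->plug->A
Char 5 ('F'): step: R->1, L=1; F->plug->F->R->B->L->B->refl->G->L'->F->R'->H->plug->G

G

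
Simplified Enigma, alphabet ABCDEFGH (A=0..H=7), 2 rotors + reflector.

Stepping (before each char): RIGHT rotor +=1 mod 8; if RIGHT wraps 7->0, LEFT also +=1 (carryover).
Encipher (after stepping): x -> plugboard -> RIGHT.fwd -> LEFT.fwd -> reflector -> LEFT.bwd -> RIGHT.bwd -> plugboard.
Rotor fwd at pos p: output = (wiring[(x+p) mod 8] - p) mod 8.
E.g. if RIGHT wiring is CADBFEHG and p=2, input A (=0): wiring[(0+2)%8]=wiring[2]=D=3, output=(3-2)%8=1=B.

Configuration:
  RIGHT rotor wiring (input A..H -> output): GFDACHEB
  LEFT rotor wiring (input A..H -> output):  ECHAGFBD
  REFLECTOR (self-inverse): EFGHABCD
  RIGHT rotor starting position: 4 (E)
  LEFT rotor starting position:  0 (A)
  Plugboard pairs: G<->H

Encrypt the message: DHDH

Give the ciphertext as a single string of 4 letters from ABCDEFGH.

Char 1 ('D'): step: R->5, L=0; D->plug->D->R->B->L->C->refl->G->L'->E->R'->C->plug->C
Char 2 ('H'): step: R->6, L=0; H->plug->G->R->E->L->G->refl->C->L'->B->R'->H->plug->G
Char 3 ('D'): step: R->7, L=0; D->plug->D->R->E->L->G->refl->C->L'->B->R'->E->plug->E
Char 4 ('H'): step: R->0, L->1 (L advanced); H->plug->G->R->E->L->E->refl->A->L'->F->R'->B->plug->B

Answer: CGEB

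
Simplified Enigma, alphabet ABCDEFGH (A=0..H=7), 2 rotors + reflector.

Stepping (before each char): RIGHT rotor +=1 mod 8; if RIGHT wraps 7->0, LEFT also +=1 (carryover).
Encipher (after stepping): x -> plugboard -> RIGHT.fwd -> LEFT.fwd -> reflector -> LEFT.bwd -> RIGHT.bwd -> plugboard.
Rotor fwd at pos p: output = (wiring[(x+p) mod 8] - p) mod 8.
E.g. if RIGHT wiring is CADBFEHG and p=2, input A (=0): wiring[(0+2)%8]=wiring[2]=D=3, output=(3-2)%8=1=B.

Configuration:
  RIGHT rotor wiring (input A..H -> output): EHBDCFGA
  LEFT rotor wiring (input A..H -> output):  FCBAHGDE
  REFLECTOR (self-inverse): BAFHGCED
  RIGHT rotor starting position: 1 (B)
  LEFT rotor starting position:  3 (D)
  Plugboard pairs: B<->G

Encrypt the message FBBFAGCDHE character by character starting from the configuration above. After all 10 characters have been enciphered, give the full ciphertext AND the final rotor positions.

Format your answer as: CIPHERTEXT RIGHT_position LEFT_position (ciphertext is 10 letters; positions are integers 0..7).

Answer: BDECFCBAAG 3 4

Derivation:
Char 1 ('F'): step: R->2, L=3; F->plug->F->R->G->L->H->refl->D->L'->C->R'->G->plug->B
Char 2 ('B'): step: R->3, L=3; B->plug->G->R->E->L->B->refl->A->L'->D->R'->D->plug->D
Char 3 ('B'): step: R->4, L=3; B->plug->G->R->F->L->C->refl->F->L'->A->R'->E->plug->E
Char 4 ('F'): step: R->5, L=3; F->plug->F->R->E->L->B->refl->A->L'->D->R'->C->plug->C
Char 5 ('A'): step: R->6, L=3; A->plug->A->R->A->L->F->refl->C->L'->F->R'->F->plug->F
Char 6 ('G'): step: R->7, L=3; G->plug->B->R->F->L->C->refl->F->L'->A->R'->C->plug->C
Char 7 ('C'): step: R->0, L->4 (L advanced); C->plug->C->R->B->L->C->refl->F->L'->G->R'->G->plug->B
Char 8 ('D'): step: R->1, L=4; D->plug->D->R->B->L->C->refl->F->L'->G->R'->A->plug->A
Char 9 ('H'): step: R->2, L=4; H->plug->H->R->F->L->G->refl->E->L'->H->R'->A->plug->A
Char 10 ('E'): step: R->3, L=4; E->plug->E->R->F->L->G->refl->E->L'->H->R'->B->plug->G
Final: ciphertext=BDECFCBAAG, RIGHT=3, LEFT=4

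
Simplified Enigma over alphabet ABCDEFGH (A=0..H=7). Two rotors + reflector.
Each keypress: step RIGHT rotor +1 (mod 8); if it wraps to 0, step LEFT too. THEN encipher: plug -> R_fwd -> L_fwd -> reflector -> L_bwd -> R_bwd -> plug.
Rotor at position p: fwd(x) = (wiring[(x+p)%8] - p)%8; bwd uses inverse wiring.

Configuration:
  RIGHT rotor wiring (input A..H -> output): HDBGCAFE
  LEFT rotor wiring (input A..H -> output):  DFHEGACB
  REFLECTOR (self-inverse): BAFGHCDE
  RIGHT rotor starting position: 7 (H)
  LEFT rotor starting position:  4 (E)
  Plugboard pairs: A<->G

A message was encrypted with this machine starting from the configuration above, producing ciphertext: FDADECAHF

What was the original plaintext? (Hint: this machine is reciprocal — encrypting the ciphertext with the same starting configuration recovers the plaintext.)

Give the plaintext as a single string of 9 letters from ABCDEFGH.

Answer: BCHHDFGDB

Derivation:
Char 1 ('F'): step: R->0, L->5 (L advanced); F->plug->F->R->A->L->D->refl->G->L'->D->R'->B->plug->B
Char 2 ('D'): step: R->1, L=5; D->plug->D->R->B->L->F->refl->C->L'->F->R'->C->plug->C
Char 3 ('A'): step: R->2, L=5; A->plug->G->R->F->L->C->refl->F->L'->B->R'->H->plug->H
Char 4 ('D'): step: R->3, L=5; D->plug->D->R->C->L->E->refl->H->L'->G->R'->H->plug->H
Char 5 ('E'): step: R->4, L=5; E->plug->E->R->D->L->G->refl->D->L'->A->R'->D->plug->D
Char 6 ('C'): step: R->5, L=5; C->plug->C->R->H->L->B->refl->A->L'->E->R'->F->plug->F
Char 7 ('A'): step: R->6, L=5; A->plug->G->R->E->L->A->refl->B->L'->H->R'->A->plug->G
Char 8 ('H'): step: R->7, L=5; H->plug->H->R->G->L->H->refl->E->L'->C->R'->D->plug->D
Char 9 ('F'): step: R->0, L->6 (L advanced); F->plug->F->R->A->L->E->refl->H->L'->D->R'->B->plug->B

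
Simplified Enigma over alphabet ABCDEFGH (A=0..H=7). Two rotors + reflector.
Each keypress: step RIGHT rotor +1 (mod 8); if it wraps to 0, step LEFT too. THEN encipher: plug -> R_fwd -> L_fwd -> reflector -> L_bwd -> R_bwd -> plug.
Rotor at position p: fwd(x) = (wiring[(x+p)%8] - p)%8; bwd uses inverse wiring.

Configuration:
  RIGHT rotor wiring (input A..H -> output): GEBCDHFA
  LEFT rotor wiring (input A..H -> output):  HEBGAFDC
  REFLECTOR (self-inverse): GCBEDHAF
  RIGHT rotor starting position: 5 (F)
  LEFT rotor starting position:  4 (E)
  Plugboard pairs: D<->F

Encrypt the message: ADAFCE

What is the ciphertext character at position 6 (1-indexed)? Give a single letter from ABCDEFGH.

Char 1 ('A'): step: R->6, L=4; A->plug->A->R->H->L->C->refl->B->L'->B->R'->H->plug->H
Char 2 ('D'): step: R->7, L=4; D->plug->F->R->E->L->D->refl->E->L'->A->R'->G->plug->G
Char 3 ('A'): step: R->0, L->5 (L advanced); A->plug->A->R->G->L->B->refl->C->L'->D->R'->E->plug->E
Char 4 ('F'): step: R->1, L=5; F->plug->D->R->C->L->F->refl->H->L'->E->R'->F->plug->D
Char 5 ('C'): step: R->2, L=5; C->plug->C->R->B->L->G->refl->A->L'->A->R'->B->plug->B
Char 6 ('E'): step: R->3, L=5; E->plug->E->R->F->L->E->refl->D->L'->H->R'->A->plug->A

A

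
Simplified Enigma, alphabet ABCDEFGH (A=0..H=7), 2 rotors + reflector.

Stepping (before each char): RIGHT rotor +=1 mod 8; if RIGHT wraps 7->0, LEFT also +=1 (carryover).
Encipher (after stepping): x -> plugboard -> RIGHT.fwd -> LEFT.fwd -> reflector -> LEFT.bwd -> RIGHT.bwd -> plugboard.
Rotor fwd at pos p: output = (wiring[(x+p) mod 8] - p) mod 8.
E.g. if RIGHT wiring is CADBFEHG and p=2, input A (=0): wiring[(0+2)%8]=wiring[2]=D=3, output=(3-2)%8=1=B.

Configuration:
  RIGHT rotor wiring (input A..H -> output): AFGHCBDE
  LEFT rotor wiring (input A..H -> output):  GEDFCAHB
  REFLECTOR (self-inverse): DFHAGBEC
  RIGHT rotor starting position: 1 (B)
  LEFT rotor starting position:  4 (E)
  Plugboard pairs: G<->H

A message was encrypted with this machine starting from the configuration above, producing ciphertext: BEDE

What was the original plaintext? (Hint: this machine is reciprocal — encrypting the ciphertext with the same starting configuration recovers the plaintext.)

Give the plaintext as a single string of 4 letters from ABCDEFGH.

Char 1 ('B'): step: R->2, L=4; B->plug->B->R->F->L->A->refl->D->L'->C->R'->F->plug->F
Char 2 ('E'): step: R->3, L=4; E->plug->E->R->B->L->E->refl->G->L'->A->R'->D->plug->D
Char 3 ('D'): step: R->4, L=4; D->plug->D->R->A->L->G->refl->E->L'->B->R'->F->plug->F
Char 4 ('E'): step: R->5, L=4; E->plug->E->R->A->L->G->refl->E->L'->B->R'->F->plug->F

Answer: FDFF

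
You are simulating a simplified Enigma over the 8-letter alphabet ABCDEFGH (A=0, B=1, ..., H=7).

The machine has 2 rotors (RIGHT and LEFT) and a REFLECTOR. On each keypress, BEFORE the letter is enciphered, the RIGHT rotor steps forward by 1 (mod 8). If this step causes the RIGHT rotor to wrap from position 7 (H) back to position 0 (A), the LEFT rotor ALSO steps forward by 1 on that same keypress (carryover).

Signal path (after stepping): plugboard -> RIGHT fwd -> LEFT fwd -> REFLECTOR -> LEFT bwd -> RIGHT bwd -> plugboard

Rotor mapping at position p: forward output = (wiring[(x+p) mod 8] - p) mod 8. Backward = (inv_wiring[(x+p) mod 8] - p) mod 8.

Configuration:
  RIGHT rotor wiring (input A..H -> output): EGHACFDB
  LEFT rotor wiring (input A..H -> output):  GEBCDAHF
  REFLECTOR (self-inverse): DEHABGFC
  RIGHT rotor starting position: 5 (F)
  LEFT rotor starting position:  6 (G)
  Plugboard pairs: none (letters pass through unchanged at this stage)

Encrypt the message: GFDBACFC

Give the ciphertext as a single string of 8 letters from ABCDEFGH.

Answer: FGEABDED

Derivation:
Char 1 ('G'): step: R->6, L=6; G->plug->G->R->E->L->D->refl->A->L'->C->R'->F->plug->F
Char 2 ('F'): step: R->7, L=6; F->plug->F->R->D->L->G->refl->F->L'->G->R'->G->plug->G
Char 3 ('D'): step: R->0, L->7 (L advanced); D->plug->D->R->A->L->G->refl->F->L'->C->R'->E->plug->E
Char 4 ('B'): step: R->1, L=7; B->plug->B->R->G->L->B->refl->E->L'->F->R'->A->plug->A
Char 5 ('A'): step: R->2, L=7; A->plug->A->R->F->L->E->refl->B->L'->G->R'->B->plug->B
Char 6 ('C'): step: R->3, L=7; C->plug->C->R->C->L->F->refl->G->L'->A->R'->D->plug->D
Char 7 ('F'): step: R->4, L=7; F->plug->F->R->C->L->F->refl->G->L'->A->R'->E->plug->E
Char 8 ('C'): step: R->5, L=7; C->plug->C->R->E->L->D->refl->A->L'->H->R'->D->plug->D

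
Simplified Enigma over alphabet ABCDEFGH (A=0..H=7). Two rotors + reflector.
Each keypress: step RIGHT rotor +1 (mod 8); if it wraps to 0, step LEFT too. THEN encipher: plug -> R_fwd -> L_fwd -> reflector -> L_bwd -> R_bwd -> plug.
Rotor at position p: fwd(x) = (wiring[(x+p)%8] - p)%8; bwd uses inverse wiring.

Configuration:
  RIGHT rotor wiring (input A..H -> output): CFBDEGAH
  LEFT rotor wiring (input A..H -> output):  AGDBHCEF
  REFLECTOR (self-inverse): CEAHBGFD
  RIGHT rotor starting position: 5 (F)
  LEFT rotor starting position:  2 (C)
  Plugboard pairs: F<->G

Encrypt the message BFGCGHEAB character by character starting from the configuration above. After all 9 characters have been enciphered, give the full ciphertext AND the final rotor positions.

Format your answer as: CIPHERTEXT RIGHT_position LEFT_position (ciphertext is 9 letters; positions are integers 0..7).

Answer: GAAFFFBBE 6 3

Derivation:
Char 1 ('B'): step: R->6, L=2; B->plug->B->R->B->L->H->refl->D->L'->F->R'->F->plug->G
Char 2 ('F'): step: R->7, L=2; F->plug->G->R->H->L->E->refl->B->L'->A->R'->A->plug->A
Char 3 ('G'): step: R->0, L->3 (L advanced); G->plug->F->R->G->L->D->refl->H->L'->C->R'->A->plug->A
Char 4 ('C'): step: R->1, L=3; C->plug->C->R->C->L->H->refl->D->L'->G->R'->G->plug->F
Char 5 ('G'): step: R->2, L=3; G->plug->F->R->F->L->F->refl->G->L'->A->R'->G->plug->F
Char 6 ('H'): step: R->3, L=3; H->plug->H->R->G->L->D->refl->H->L'->C->R'->G->plug->F
Char 7 ('E'): step: R->4, L=3; E->plug->E->R->G->L->D->refl->H->L'->C->R'->B->plug->B
Char 8 ('A'): step: R->5, L=3; A->plug->A->R->B->L->E->refl->B->L'->D->R'->B->plug->B
Char 9 ('B'): step: R->6, L=3; B->plug->B->R->B->L->E->refl->B->L'->D->R'->E->plug->E
Final: ciphertext=GAAFFFBBE, RIGHT=6, LEFT=3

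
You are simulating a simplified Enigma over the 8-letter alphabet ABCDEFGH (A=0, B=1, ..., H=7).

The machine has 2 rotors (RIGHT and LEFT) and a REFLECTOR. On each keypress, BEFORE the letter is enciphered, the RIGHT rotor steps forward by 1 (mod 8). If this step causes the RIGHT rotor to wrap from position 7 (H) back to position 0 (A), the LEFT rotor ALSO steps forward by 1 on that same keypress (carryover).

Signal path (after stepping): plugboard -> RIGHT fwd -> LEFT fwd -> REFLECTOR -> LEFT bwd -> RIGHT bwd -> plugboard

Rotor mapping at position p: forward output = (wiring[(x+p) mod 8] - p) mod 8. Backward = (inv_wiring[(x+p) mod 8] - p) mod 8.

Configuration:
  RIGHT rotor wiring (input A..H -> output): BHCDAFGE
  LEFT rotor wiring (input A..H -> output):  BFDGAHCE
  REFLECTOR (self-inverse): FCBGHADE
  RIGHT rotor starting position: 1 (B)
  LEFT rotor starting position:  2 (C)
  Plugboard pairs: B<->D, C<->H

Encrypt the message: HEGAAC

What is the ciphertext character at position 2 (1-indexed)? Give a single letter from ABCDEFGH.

Char 1 ('H'): step: R->2, L=2; H->plug->C->R->G->L->H->refl->E->L'->B->R'->B->plug->D
Char 2 ('E'): step: R->3, L=2; E->plug->E->R->B->L->E->refl->H->L'->G->R'->F->plug->F

F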